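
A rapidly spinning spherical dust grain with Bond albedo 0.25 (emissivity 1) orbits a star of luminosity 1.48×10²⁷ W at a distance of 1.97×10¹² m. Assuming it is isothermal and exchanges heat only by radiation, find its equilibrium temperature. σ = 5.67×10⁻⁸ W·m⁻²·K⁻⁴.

First find the stellar flux at distance d: S = L/(4πd²) = 1.48×10²⁷/(4π·(1.97×10¹²)²) = 30.35 W/m².
For an isothermal sphere, absorbed (1−a)S·πr² = emitted σ·4πr²·T⁴, so T⁴ = (1−a)S/(4σ).
T⁴ = 0.750·30.35/(4·5.67×10⁻⁸) = 1.004×10⁸ K⁴.

T ≈ 100 K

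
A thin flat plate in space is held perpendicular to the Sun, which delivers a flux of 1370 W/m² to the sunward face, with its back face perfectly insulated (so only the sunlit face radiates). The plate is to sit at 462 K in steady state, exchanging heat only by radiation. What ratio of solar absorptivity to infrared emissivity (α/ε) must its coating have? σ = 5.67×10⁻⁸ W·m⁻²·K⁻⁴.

Balance: αS·A = εσ·1A·T⁴ ⇒ α/ε = σT⁴/S.
α/ε = 5.67×10⁻⁸·(462)⁴/1370 = 5.67×10⁻⁸·4.556×10¹⁰/1370.

α/ε ≈ 1.89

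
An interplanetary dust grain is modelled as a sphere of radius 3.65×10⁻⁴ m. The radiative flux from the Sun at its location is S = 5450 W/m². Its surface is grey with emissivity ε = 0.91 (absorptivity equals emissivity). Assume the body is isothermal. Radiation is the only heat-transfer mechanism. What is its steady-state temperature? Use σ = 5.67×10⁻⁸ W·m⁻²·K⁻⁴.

At equilibrium, absorbed power = emitted power.
Absorbing cross-section = πr² = 4.185×10⁻⁷ m²; emitting surface = 4πr² = 1.674×10⁻⁶ m² (ratio 4).
εS·A_cross = εσ·A_surf·T⁴  ⇒  T⁴ = S/(4σ)   (ε cancels).
T⁴ = 5450/(4·5.67×10⁻⁸) = 2.403×10¹⁰ K⁴.
T = (2.403×10¹⁰)^(1/4).

T ≈ 394 K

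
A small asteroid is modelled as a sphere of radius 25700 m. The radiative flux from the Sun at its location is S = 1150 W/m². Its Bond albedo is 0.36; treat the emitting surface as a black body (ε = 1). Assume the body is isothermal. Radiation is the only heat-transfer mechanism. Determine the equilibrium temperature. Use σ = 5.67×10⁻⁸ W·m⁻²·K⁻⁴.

T ≈ 239 K

At equilibrium, absorbed power = emitted power.
Absorbing cross-section = πr² = 2.075×10⁹ m²; emitting surface = 4πr² = 8.300×10⁹ m² (ratio 4).
(1−a)S·A_cross = εσ·A_surf·T⁴  ⇒  T⁴ = (1−a)S/(4σ).
T⁴ = 0.640·1150/(4·5.67×10⁻⁸) = 3.245×10⁹ K⁴.
T = (3.245×10⁹)^(1/4).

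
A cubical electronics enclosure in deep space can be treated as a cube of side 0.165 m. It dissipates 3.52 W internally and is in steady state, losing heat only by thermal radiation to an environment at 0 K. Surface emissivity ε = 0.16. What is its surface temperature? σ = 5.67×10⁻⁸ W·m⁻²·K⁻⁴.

T ≈ 221 K

Steady state: internal power = radiated power, P = εσA T⁴.
Radiating area A = 6L² = 0.1633 m².
T⁴ = P/(εσA) = 3.52/(0.16·5.67×10⁻⁸·0.1633) = 2.375×10⁹ K⁴.
T = (2.375×10⁹)^(1/4).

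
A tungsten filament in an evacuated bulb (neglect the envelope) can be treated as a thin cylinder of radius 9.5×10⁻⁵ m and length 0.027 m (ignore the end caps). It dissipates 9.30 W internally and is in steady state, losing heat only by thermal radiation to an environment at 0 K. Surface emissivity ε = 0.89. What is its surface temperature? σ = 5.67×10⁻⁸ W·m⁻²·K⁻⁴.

Steady state: internal power = radiated power, P = εσA T⁴.
Radiating area A = 2πrL = 1.612×10⁻⁵ m².
T⁴ = P/(εσA) = 9.30/(0.89·5.67×10⁻⁸·1.612×10⁻⁵) = 1.144×10¹³ K⁴.
T = (1.144×10¹³)^(1/4).

T ≈ 1840 K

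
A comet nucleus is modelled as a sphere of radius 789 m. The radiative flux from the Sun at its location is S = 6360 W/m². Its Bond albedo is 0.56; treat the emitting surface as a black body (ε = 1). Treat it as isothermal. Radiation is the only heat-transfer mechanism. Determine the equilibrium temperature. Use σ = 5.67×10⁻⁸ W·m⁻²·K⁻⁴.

T ≈ 333 K

At equilibrium, absorbed power = emitted power.
Absorbing cross-section = πr² = 1.956×10⁶ m²; emitting surface = 4πr² = 7.823×10⁶ m² (ratio 4).
(1−a)S·A_cross = εσ·A_surf·T⁴  ⇒  T⁴ = (1−a)S/(4σ).
T⁴ = 0.440·6360/(4·5.67×10⁻⁸) = 1.234×10¹⁰ K⁴.
T = (1.234×10¹⁰)^(1/4).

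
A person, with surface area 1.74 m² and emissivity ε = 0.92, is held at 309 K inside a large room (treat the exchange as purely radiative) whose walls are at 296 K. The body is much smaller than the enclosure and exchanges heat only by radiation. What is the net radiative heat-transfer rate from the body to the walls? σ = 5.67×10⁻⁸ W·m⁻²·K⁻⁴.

P_net ≈ 131 W

For a small grey body in a large enclosure: P_net = εσA(T_body⁴ − T_wall⁴).
A = 1.74 m²; T_body⁴ − T_wall⁴ = 9.117×10⁹ − 7.677×10⁹ = 1.440×10⁹ K⁴.
|P_net| = 0.92·5.67×10⁻⁸·1.740·1.440×10⁹.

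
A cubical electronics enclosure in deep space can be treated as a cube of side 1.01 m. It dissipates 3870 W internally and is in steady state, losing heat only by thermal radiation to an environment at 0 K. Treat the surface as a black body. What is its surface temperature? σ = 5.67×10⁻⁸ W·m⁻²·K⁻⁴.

T ≈ 325 K

Steady state: internal power = radiated power, P = εσA T⁴.
Radiating area A = 6L² = 6.121 m².
T⁴ = P/(εσA) = 3870/(1.0·5.67×10⁻⁸·6.121) = 1.115×10¹⁰ K⁴.
T = (1.115×10¹⁰)^(1/4).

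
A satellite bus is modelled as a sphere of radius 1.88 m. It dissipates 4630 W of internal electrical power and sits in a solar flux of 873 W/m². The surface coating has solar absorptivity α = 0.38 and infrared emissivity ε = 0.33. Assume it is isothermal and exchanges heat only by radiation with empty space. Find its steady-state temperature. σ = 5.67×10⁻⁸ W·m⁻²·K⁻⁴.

At steady state, absorbed solar power + internal power = radiated power.
Absorbed: α·S·A_cross = 0.38·873·11.10 = 3684 W (cross-section πr²).
Total input = 3684 + 4630 = 8314 W.
Radiated: εσ·A_surf·T⁴ with A_surf = 4πr² = 44.41 m².
T⁴ = 8314/(0.33·5.67×10⁻⁸·44.41) = 1.000×10¹⁰ K⁴.

T ≈ 316 K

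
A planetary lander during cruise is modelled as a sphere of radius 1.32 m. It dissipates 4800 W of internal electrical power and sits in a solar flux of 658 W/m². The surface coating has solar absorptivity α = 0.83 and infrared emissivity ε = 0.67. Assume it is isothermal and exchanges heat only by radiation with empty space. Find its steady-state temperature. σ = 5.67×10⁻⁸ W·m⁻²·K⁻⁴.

At steady state, absorbed solar power + internal power = radiated power.
Absorbed: α·S·A_cross = 0.83·658·5.474 = 2990 W (cross-section πr²).
Total input = 2990 + 4800 = 7790 W.
Radiated: εσ·A_surf·T⁴ with A_surf = 4πr² = 21.90 m².
T⁴ = 7790/(0.67·5.67×10⁻⁸·21.90) = 9.365×10⁹ K⁴.

T ≈ 311 K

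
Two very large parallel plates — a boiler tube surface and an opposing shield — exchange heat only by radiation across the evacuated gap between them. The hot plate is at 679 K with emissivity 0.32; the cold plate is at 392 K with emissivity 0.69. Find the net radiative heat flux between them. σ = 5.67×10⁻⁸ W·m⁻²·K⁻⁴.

For two infinite grey parallel plates, q = σ(T₁⁴ − T₂⁴)/(1/ε₁ + 1/ε₂ − 1).
T₁⁴ − T₂⁴ = 2.126×10¹¹ − 2.361×10¹⁰ = 1.889×10¹¹ K⁴.
1/ε₁ + 1/ε₂ − 1 = 3.125 + 1.449 − 1 = 3.574.
q = 5.67×10⁻⁸ × 1.889×10¹¹ / 3.574.

q ≈ 3000 W/m²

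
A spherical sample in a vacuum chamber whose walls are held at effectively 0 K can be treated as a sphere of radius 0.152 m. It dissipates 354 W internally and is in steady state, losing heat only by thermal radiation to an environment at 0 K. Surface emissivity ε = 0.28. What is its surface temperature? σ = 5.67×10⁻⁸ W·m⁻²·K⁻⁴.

T ≈ 526 K

Steady state: internal power = radiated power, P = εσA T⁴.
Radiating area A = 4πr² = 0.2903 m².
T⁴ = P/(εσA) = 354/(0.28·5.67×10⁻⁸·0.2903) = 7.680×10¹⁰ K⁴.
T = (7.680×10¹⁰)^(1/4).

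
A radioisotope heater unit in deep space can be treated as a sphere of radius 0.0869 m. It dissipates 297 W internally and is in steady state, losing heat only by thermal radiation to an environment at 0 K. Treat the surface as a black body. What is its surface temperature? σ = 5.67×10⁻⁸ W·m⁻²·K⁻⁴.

T ≈ 485 K

Steady state: internal power = radiated power, P = εσA T⁴.
Radiating area A = 4πr² = 0.09490 m².
T⁴ = P/(εσA) = 297/(1.0·5.67×10⁻⁸·0.09490) = 5.520×10¹⁰ K⁴.
T = (5.520×10¹⁰)^(1/4).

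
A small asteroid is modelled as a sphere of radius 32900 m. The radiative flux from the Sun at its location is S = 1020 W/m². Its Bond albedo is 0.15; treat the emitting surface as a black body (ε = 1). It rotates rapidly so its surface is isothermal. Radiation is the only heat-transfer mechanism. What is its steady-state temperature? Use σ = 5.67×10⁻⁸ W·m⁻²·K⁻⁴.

T ≈ 249 K

At equilibrium, absorbed power = emitted power.
Absorbing cross-section = πr² = 3.400×10⁹ m²; emitting surface = 4πr² = 1.360×10¹⁰ m² (ratio 4).
(1−a)S·A_cross = εσ·A_surf·T⁴  ⇒  T⁴ = (1−a)S/(4σ).
T⁴ = 0.850·1020/(4·5.67×10⁻⁸) = 3.823×10⁹ K⁴.
T = (3.823×10⁹)^(1/4).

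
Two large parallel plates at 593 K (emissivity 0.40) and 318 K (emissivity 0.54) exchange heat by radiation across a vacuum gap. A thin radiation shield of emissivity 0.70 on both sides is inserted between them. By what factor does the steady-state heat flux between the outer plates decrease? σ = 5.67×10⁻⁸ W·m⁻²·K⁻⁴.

Without shield: q₀ = σΔ(T⁴)/(1/ε₁+1/ε₂−1) with denominator 3.352.
With shield the two gaps are in series; the resistances add: (1/ε₁+1/ε_s−1)+(1/ε_s+1/ε₂−1) = 2.929+2.280 = 5.209.
Heat-flux ratio q₀/q = 5.209/3.352.

factor ≈ 1.55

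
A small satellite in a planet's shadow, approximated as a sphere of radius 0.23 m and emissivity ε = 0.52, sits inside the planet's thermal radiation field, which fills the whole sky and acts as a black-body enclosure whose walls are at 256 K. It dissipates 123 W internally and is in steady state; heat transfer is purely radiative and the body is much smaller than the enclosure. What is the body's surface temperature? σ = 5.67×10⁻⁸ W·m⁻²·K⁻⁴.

For a small grey body in a large enclosure, net radiated power = εσA(T⁴ − T_w⁴).
Steady state: P = εσA(T⁴ − T_w⁴) with A = 4πr² = 0.6648 m².
T⁴ = P/(εσA) + T_w⁴ = 123/(0.52·5.67×10⁻⁸·0.6648) + (256)⁴
    = 6.276×10⁹ + 4.295×10⁹ = 1.057×10¹⁰ K⁴.

T ≈ 321 K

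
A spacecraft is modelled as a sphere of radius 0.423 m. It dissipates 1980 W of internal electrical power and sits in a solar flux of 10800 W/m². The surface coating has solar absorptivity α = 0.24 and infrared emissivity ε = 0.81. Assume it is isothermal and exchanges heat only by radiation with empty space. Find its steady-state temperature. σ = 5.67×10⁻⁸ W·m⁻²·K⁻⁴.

At steady state, absorbed solar power + internal power = radiated power.
Absorbed: α·S·A_cross = 0.24·10800·0.5621 = 1457 W (cross-section πr²).
Total input = 1457 + 1980 = 3437 W.
Radiated: εσ·A_surf·T⁴ with A_surf = 4πr² = 2.248 m².
T⁴ = 3437/(0.81·5.67×10⁻⁸·2.248) = 3.328×10¹⁰ K⁴.

T ≈ 427 K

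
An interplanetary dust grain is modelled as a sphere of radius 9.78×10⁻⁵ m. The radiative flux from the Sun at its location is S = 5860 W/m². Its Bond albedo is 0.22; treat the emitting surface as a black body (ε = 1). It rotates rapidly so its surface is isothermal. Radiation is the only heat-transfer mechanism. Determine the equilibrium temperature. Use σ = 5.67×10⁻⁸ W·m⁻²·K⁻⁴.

At equilibrium, absorbed power = emitted power.
Absorbing cross-section = πr² = 3.005×10⁻⁸ m²; emitting surface = 4πr² = 1.202×10⁻⁷ m² (ratio 4).
(1−a)S·A_cross = εσ·A_surf·T⁴  ⇒  T⁴ = (1−a)S/(4σ).
T⁴ = 0.780·5860/(4·5.67×10⁻⁸) = 2.015×10¹⁰ K⁴.
T = (2.015×10¹⁰)^(1/4).

T ≈ 377 K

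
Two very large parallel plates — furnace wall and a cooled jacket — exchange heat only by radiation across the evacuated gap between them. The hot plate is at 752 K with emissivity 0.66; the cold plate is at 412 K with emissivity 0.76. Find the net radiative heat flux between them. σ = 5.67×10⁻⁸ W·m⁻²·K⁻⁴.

For two infinite grey parallel plates, q = σ(T₁⁴ − T₂⁴)/(1/ε₁ + 1/ε₂ − 1).
T₁⁴ − T₂⁴ = 3.198×10¹¹ − 2.881×10¹⁰ = 2.910×10¹¹ K⁴.
1/ε₁ + 1/ε₂ − 1 = 1.515 + 1.316 − 1 = 1.831.
q = 5.67×10⁻⁸ × 2.910×10¹¹ / 1.831.

q ≈ 9010 W/m²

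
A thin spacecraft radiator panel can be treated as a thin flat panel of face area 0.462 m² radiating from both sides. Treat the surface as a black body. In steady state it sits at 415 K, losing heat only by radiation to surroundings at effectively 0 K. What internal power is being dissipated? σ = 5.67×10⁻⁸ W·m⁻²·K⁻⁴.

Steady state: P = εσA T⁴.
A = 2·0.462 = 0.9240 m²; T⁴ = (415)⁴ = 2.966×10¹⁰ K⁴.
P = 1.0 × 5.67×10⁻⁸ × 0.9240 × 2.966×10¹⁰.

P ≈ 1550 W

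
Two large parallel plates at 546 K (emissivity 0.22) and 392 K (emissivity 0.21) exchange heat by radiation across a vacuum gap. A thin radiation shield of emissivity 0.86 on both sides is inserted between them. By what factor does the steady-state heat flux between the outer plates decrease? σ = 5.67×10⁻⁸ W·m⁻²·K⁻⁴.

Without shield: q₀ = σΔ(T⁴)/(1/ε₁+1/ε₂−1) with denominator 8.307.
With shield the two gaps are in series; the resistances add: (1/ε₁+1/ε_s−1)+(1/ε_s+1/ε₂−1) = 4.708+4.925 = 9.633.
Heat-flux ratio q₀/q = 9.633/8.307.

factor ≈ 1.16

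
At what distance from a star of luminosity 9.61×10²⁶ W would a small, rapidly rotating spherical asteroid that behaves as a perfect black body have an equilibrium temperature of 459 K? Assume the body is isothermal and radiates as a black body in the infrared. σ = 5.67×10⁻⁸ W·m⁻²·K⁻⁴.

d ≈ 8.72×10¹⁰ m

For an isothermal black-emitting sphere, (1−a)S·πr² = σ·4πr²·T⁴ ⇒ S = 4σT⁴/(1−a).
S = 4·5.67×10⁻⁸·(459)⁴/1.00 = 10070 W/m².
Flux falls as S = L/(4πd²), so d = √(L/(4πS)) = √(9.61×10²⁶/(4π·10070)).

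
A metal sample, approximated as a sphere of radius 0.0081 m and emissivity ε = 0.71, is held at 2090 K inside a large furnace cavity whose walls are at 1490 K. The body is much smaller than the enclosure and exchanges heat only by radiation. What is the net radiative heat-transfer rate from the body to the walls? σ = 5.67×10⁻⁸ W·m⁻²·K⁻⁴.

P_net ≈ 470 W

For a small grey body in a large enclosure: P_net = εσA(T_body⁴ − T_wall⁴).
A = 4πr² = 8.245×10⁻⁴ m²; T_body⁴ − T_wall⁴ = 1.908×10¹³ − 4.929×10¹² = 1.415×10¹³ K⁴.
|P_net| = 0.71·5.67×10⁻⁸·8.245×10⁻⁴·1.415×10¹³.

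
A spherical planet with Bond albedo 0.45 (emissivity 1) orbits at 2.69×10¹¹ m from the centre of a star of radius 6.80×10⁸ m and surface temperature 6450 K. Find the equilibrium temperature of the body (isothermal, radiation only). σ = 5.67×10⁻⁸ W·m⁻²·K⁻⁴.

T ≈ 197 K

The star's surface emits σT_*⁴; at distance d the flux is S = σT_*⁴(R_*/d)².
S = 5.67×10⁻⁸·(6450)⁴·(6.80×10⁸/2.69×10¹¹)² = 627.1 W/m².
For an isothermal sphere T⁴ = (1−a)S/(4σ) = 1.521×10⁹ K⁴.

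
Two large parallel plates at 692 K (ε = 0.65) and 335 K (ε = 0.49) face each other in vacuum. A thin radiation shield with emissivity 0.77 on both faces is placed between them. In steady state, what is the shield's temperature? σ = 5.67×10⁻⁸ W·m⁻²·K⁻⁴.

In steady state the net flux on the hot side equals that on the cold side.
σ(T₁⁴−T_s⁴)/D₁ = σ(T_s⁴−T₂⁴)/D₂, with D₁ = 1/ε₁+1/ε_s−1 = 1.837, D₂ = 1/ε_s+1/ε₂−1 = 2.340.
Solve for T_s⁴: T_s⁴ = (D₂·T₁⁴ + D₁·T₂⁴)/(D₁+D₂) = 1.340×10¹¹ K⁴.

T_s ≈ 605 K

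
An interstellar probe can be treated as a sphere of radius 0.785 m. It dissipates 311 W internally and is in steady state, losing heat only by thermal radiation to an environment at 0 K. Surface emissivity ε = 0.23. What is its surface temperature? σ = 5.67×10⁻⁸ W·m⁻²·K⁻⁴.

Steady state: internal power = radiated power, P = εσA T⁴.
Radiating area A = 4πr² = 7.744 m².
T⁴ = P/(εσA) = 311/(0.23·5.67×10⁻⁸·7.744) = 3.080×10⁹ K⁴.
T = (3.080×10⁹)^(1/4).

T ≈ 236 K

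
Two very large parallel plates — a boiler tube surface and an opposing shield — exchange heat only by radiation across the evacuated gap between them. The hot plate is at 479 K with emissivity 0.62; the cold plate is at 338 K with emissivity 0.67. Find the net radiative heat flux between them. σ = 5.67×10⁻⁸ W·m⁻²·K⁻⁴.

q ≈ 1070 W/m²

For two infinite grey parallel plates, q = σ(T₁⁴ − T₂⁴)/(1/ε₁ + 1/ε₂ − 1).
T₁⁴ − T₂⁴ = 5.264×10¹⁰ − 1.305×10¹⁰ = 3.959×10¹⁰ K⁴.
1/ε₁ + 1/ε₂ − 1 = 1.613 + 1.493 − 1 = 2.105.
q = 5.67×10⁻⁸ × 3.959×10¹⁰ / 2.105.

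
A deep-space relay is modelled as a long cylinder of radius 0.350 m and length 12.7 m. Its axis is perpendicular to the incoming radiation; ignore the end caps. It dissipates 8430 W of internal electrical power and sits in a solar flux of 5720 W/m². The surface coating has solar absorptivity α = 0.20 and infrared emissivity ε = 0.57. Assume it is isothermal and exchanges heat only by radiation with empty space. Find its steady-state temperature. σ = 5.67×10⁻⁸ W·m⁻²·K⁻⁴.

At steady state, absorbed solar power + internal power = radiated power.
Absorbed: α·S·A_cross = 0.20·5720·8.890 = 10170 W (cross-section 2rL).
Total input = 10170 + 8430 = 18600 W.
Radiated: εσ·A_surf·T⁴ with A_surf = 2πrL = 27.93 m².
T⁴ = 18600/(0.57·5.67×10⁻⁸·27.93) = 2.061×10¹⁰ K⁴.

T ≈ 379 K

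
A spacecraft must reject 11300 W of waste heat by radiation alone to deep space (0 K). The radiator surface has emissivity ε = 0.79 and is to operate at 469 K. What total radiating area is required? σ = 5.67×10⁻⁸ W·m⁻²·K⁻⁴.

A ≈ 5.21 m²

P = εσA T⁴ ⇒ A = P/(εσT⁴).
T⁴ = 4.838×10¹⁰ K⁴.
A = 11300/(0.79 × 5.67×10⁻⁸ × 4.838×10¹⁰).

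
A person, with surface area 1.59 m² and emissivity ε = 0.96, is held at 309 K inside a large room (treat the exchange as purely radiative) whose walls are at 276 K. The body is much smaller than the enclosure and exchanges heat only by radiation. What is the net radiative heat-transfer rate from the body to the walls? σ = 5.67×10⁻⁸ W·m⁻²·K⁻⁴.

P_net ≈ 287 W

For a small grey body in a large enclosure: P_net = εσA(T_body⁴ − T_wall⁴).
A = 1.59 m²; T_body⁴ − T_wall⁴ = 9.117×10⁹ − 5.803×10⁹ = 3.314×10⁹ K⁴.
|P_net| = 0.96·5.67×10⁻⁸·1.590·3.314×10⁹.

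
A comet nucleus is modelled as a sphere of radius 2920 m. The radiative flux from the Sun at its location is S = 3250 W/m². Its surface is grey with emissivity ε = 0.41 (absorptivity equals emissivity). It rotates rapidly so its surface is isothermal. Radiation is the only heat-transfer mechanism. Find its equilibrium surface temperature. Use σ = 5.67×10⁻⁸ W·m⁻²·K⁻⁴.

At equilibrium, absorbed power = emitted power.
Absorbing cross-section = πr² = 2.679×10⁷ m²; emitting surface = 4πr² = 1.071×10⁸ m² (ratio 4).
εS·A_cross = εσ·A_surf·T⁴  ⇒  T⁴ = S/(4σ)   (ε cancels).
T⁴ = 3250/(4·5.67×10⁻⁸) = 1.433×10¹⁰ K⁴.
T = (1.433×10¹⁰)^(1/4).

T ≈ 346 K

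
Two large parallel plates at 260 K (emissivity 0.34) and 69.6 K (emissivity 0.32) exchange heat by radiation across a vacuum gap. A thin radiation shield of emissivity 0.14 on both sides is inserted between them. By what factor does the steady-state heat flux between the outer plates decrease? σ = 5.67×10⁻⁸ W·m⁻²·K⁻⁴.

factor ≈ 3.62

Without shield: q₀ = σΔ(T⁴)/(1/ε₁+1/ε₂−1) with denominator 5.066.
With shield the two gaps are in series; the resistances add: (1/ε₁+1/ε_s−1)+(1/ε_s+1/ε₂−1) = 9.084+9.268 = 18.35.
Heat-flux ratio q₀/q = 18.35/5.066.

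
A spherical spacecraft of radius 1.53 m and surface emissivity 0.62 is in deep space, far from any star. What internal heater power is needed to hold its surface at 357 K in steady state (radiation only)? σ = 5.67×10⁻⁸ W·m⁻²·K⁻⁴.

P ≈ 16800 W

P = εσ·4πr²·T⁴.
4πr² = 29.42 m²; T⁴ = 1.624×10¹⁰ K⁴.
P = 0.62·5.67×10⁻⁸·29.42·1.624×10¹⁰.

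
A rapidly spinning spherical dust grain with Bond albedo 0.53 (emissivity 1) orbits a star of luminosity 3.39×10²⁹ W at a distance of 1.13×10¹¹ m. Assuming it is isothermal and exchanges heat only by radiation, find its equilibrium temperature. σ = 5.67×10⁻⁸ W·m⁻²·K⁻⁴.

First find the stellar flux at distance d: S = L/(4πd²) = 3.39×10²⁹/(4π·(1.13×10¹¹)²) = 2.113×10⁶ W/m².
For an isothermal sphere, absorbed (1−a)S·πr² = emitted σ·4πr²·T⁴, so T⁴ = (1−a)S/(4σ).
T⁴ = 0.470·2.113×10⁶/(4·5.67×10⁻⁸) = 4.378×10¹² K⁴.

T ≈ 1450 K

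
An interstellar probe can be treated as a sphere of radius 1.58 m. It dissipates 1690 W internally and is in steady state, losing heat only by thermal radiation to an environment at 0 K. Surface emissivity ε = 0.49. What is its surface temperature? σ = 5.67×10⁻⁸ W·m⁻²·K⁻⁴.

T ≈ 210 K

Steady state: internal power = radiated power, P = εσA T⁴.
Radiating area A = 4πr² = 31.37 m².
T⁴ = P/(εσA) = 1690/(0.49·5.67×10⁻⁸·31.37) = 1.939×10⁹ K⁴.
T = (1.939×10⁹)^(1/4).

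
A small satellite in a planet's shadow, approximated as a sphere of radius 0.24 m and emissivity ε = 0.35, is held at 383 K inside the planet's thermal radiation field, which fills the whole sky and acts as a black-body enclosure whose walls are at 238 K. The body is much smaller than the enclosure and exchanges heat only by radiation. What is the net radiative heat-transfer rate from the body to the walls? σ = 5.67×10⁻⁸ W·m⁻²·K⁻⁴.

For a small grey body in a large enclosure: P_net = εσA(T_body⁴ − T_wall⁴).
A = 4πr² = 0.7238 m²; T_body⁴ − T_wall⁴ = 2.152×10¹⁰ − 3.209×10⁹ = 1.831×10¹⁰ K⁴.
|P_net| = 0.35·5.67×10⁻⁸·0.7238·1.831×10¹⁰.

P_net ≈ 263 W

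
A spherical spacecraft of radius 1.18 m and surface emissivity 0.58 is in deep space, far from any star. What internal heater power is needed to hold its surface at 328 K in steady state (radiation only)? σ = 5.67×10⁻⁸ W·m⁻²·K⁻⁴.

P ≈ 6660 W

P = εσ·4πr²·T⁴.
4πr² = 17.50 m²; T⁴ = 1.157×10¹⁰ K⁴.
P = 0.58·5.67×10⁻⁸·17.50·1.157×10¹⁰.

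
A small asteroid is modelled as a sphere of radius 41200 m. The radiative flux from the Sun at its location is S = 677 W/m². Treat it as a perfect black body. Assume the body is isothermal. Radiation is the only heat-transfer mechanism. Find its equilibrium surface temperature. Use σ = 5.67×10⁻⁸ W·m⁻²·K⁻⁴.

At equilibrium, absorbed power = emitted power.
Absorbing cross-section = πr² = 5.333×10⁹ m²; emitting surface = 4πr² = 2.133×10¹⁰ m² (ratio 4).
S·A_cross = εσ·A_surf·T⁴  ⇒  T⁴ = S/(4σ).
T⁴ = 1.00·677/(4·5.67×10⁻⁸) = 2.985×10⁹ K⁴.
T = (2.985×10⁹)^(1/4).

T ≈ 234 K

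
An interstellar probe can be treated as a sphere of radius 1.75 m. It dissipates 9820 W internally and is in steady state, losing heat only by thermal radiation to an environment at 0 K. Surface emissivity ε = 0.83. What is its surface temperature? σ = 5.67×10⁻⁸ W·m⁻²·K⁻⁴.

Steady state: internal power = radiated power, P = εσA T⁴.
Radiating area A = 4πr² = 38.48 m².
T⁴ = P/(εσA) = 9820/(0.83·5.67×10⁻⁸·38.48) = 5.422×10⁹ K⁴.
T = (5.422×10⁹)^(1/4).

T ≈ 271 K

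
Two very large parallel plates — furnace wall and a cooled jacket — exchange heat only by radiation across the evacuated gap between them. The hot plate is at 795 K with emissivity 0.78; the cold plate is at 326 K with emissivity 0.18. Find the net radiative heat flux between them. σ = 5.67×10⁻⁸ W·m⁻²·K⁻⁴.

q ≈ 3770 W/m²

For two infinite grey parallel plates, q = σ(T₁⁴ − T₂⁴)/(1/ε₁ + 1/ε₂ − 1).
T₁⁴ − T₂⁴ = 3.995×10¹¹ − 1.129×10¹⁰ = 3.882×10¹¹ K⁴.
1/ε₁ + 1/ε₂ − 1 = 1.282 + 5.556 − 1 = 5.838.
q = 5.67×10⁻⁸ × 3.882×10¹¹ / 5.838.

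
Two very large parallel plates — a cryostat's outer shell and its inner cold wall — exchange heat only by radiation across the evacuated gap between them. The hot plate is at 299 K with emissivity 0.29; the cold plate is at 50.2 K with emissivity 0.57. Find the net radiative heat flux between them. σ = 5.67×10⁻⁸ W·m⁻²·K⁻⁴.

For two infinite grey parallel plates, q = σ(T₁⁴ − T₂⁴)/(1/ε₁ + 1/ε₂ − 1).
T₁⁴ − T₂⁴ = 7.993×10⁹ − 6.351×10⁶ = 7.986×10⁹ K⁴.
1/ε₁ + 1/ε₂ − 1 = 3.448 + 1.754 − 1 = 4.203.
q = 5.67×10⁻⁸ × 7.986×10⁹ / 4.203.

q ≈ 108 W/m²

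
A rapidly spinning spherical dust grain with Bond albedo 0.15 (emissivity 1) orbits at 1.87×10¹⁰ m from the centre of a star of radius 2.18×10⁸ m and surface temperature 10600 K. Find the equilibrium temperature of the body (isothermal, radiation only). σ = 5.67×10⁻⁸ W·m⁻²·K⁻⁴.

T ≈ 777 K

The star's surface emits σT_*⁴; at distance d the flux is S = σT_*⁴(R_*/d)².
S = 5.67×10⁻⁸·(10600)⁴·(2.18×10⁸/1.87×10¹⁰)² = 97280 W/m².
For an isothermal sphere T⁴ = (1−a)S/(4σ) = 3.646×10¹¹ K⁴.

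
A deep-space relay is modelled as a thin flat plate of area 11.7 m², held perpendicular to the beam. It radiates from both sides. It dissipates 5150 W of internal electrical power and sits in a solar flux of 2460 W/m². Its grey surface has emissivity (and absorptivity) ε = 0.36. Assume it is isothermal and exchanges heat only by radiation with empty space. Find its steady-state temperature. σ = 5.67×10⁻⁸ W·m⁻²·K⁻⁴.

At steady state, absorbed solar power + internal power = radiated power.
Absorbed: α·S·A_cross = 0.36·2460·11.70 = 10360 W (cross-section A).
Total input = 10360 + 5150 = 15510 W.
Radiated: εσ·A_surf·T⁴ with A_surf = 2A = 23.40 m².
T⁴ = 15510/(0.36·5.67×10⁻⁸·23.40) = 3.248×10¹⁰ K⁴.

T ≈ 425 K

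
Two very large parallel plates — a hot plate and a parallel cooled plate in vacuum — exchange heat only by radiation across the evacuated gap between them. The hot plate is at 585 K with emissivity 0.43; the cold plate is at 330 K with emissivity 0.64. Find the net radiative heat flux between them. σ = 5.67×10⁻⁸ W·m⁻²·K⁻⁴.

q ≈ 2070 W/m²

For two infinite grey parallel plates, q = σ(T₁⁴ − T₂⁴)/(1/ε₁ + 1/ε₂ − 1).
T₁⁴ − T₂⁴ = 1.171×10¹¹ − 1.186×10¹⁰ = 1.053×10¹¹ K⁴.
1/ε₁ + 1/ε₂ − 1 = 2.326 + 1.562 − 1 = 2.888.
q = 5.67×10⁻⁸ × 1.053×10¹¹ / 2.888.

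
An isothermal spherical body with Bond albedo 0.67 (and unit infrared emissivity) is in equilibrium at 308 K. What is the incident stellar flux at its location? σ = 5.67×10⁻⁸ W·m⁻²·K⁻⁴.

S ≈ 6180 W/m²

(1−a)S·πr² = σ·4πr²·T⁴ ⇒ S = 4σT⁴/(1−a).
S = 4·5.67×10⁻⁸·8.999×10⁹/0.330.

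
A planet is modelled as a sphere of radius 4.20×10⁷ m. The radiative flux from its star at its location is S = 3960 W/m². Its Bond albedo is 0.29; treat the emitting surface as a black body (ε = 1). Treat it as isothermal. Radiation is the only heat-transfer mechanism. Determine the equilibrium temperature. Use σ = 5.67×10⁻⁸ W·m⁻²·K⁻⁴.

At equilibrium, absorbed power = emitted power.
Absorbing cross-section = πr² = 5.542×10¹⁵ m²; emitting surface = 4πr² = 2.217×10¹⁶ m² (ratio 4).
(1−a)S·A_cross = εσ·A_surf·T⁴  ⇒  T⁴ = (1−a)S/(4σ).
T⁴ = 0.710·3960/(4·5.67×10⁻⁸) = 1.240×10¹⁰ K⁴.
T = (1.240×10¹⁰)^(1/4).

T ≈ 334 K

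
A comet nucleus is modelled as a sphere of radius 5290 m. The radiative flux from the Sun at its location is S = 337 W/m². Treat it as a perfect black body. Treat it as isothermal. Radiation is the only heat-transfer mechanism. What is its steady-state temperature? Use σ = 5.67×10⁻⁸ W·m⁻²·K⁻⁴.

T ≈ 196 K

At equilibrium, absorbed power = emitted power.
Absorbing cross-section = πr² = 8.791×10⁷ m²; emitting surface = 4πr² = 3.517×10⁸ m² (ratio 4).
S·A_cross = εσ·A_surf·T⁴  ⇒  T⁴ = S/(4σ).
T⁴ = 1.00·337/(4·5.67×10⁻⁸) = 1.486×10⁹ K⁴.
T = (1.486×10⁹)^(1/4).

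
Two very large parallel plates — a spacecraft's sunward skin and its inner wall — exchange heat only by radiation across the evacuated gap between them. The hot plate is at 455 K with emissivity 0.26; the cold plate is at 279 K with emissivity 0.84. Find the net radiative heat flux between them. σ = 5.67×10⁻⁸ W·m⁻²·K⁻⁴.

For two infinite grey parallel plates, q = σ(T₁⁴ − T₂⁴)/(1/ε₁ + 1/ε₂ − 1).
T₁⁴ − T₂⁴ = 4.286×10¹⁰ − 6.059×10⁹ = 3.680×10¹⁰ K⁴.
1/ε₁ + 1/ε₂ − 1 = 3.846 + 1.190 − 1 = 4.037.
q = 5.67×10⁻⁸ × 3.680×10¹⁰ / 4.037.

q ≈ 517 W/m²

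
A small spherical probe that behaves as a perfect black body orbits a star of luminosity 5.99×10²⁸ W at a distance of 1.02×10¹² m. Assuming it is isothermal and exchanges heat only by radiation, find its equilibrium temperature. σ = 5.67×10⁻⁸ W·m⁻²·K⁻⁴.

T ≈ 377 K

First find the stellar flux at distance d: S = L/(4πd²) = 5.99×10²⁸/(4π·(1.02×10¹²)²) = 4582 W/m².
For an isothermal sphere, absorbed (1−a)S·πr² = emitted σ·4πr²·T⁴, so T⁴ = (1−a)S/(4σ).
T⁴ = 1.00·4582/(4·5.67×10⁻⁸) = 2.020×10¹⁰ K⁴.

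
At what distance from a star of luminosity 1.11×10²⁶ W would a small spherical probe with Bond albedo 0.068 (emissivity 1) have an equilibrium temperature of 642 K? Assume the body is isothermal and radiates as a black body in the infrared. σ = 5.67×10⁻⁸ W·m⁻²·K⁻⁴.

For an isothermal black-emitting sphere, (1−a)S·πr² = σ·4πr²·T⁴ ⇒ S = 4σT⁴/(1−a).
S = 4·5.67×10⁻⁸·(642)⁴/0.932 = 41340 W/m².
Flux falls as S = L/(4πd²), so d = √(L/(4πS)) = √(1.11×10²⁶/(4π·41340)).

d ≈ 1.46×10¹⁰ m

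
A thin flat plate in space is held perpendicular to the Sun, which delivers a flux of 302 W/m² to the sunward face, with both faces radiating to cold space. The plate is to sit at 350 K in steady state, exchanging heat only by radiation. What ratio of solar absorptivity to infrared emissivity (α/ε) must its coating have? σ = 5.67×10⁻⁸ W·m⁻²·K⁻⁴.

Balance: αS·A = εσ·2A·T⁴ ⇒ α/ε = 2σT⁴/S.
α/ε = 2·5.67×10⁻⁸·(350)⁴/302 = 2·5.67×10⁻⁸·1.501×10¹⁰/302.

α/ε ≈ 5.63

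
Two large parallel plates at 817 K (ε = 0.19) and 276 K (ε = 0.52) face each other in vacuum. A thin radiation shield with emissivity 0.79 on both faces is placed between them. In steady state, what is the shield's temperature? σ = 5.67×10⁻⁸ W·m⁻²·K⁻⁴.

T_s ≈ 601 K

In steady state the net flux on the hot side equals that on the cold side.
σ(T₁⁴−T_s⁴)/D₁ = σ(T_s⁴−T₂⁴)/D₂, with D₁ = 1/ε₁+1/ε_s−1 = 5.529, D₂ = 1/ε_s+1/ε₂−1 = 2.189.
Solve for T_s⁴: T_s⁴ = (D₂·T₁⁴ + D₁·T₂⁴)/(D₁+D₂) = 1.305×10¹¹ K⁴.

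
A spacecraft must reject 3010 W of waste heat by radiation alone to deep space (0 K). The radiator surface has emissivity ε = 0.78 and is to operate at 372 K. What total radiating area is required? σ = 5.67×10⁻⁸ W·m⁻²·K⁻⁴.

A ≈ 3.55 m²

P = εσA T⁴ ⇒ A = P/(εσT⁴).
T⁴ = 1.915×10¹⁰ K⁴.
A = 3010/(0.78 × 5.67×10⁻⁸ × 1.915×10¹⁰).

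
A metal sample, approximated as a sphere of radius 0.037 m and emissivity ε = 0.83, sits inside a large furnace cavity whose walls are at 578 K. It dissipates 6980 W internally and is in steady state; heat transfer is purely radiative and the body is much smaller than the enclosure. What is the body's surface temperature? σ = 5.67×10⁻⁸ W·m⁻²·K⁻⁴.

For a small grey body in a large enclosure, net radiated power = εσA(T⁴ − T_w⁴).
Steady state: P = εσA(T⁴ − T_w⁴) with A = 4πr² = 0.01720 m².
T⁴ = P/(εσA) + T_w⁴ = 6980/(0.83·5.67×10⁻⁸·0.01720) + (578)⁴
    = 8.621×10¹² + 1.116×10¹¹ = 8.733×10¹² K⁴.

T ≈ 1720 K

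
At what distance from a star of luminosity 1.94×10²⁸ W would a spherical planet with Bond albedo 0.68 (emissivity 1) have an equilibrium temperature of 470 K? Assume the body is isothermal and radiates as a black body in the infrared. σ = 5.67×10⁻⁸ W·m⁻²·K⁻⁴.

d ≈ 2.11×10¹¹ m

For an isothermal black-emitting sphere, (1−a)S·πr² = σ·4πr²·T⁴ ⇒ S = 4σT⁴/(1−a).
S = 4·5.67×10⁻⁸·(470)⁴/0.320 = 34580 W/m².
Flux falls as S = L/(4πd²), so d = √(L/(4πS)) = √(1.94×10²⁸/(4π·34580)).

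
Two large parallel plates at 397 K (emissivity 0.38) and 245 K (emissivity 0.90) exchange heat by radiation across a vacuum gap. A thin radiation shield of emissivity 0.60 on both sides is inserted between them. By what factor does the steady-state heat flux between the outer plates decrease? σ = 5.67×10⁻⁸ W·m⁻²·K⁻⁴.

factor ≈ 1.85

Without shield: q₀ = σΔ(T⁴)/(1/ε₁+1/ε₂−1) with denominator 2.743.
With shield the two gaps are in series; the resistances add: (1/ε₁+1/ε_s−1)+(1/ε_s+1/ε₂−1) = 3.298+1.778 = 5.076.
Heat-flux ratio q₀/q = 5.076/2.743.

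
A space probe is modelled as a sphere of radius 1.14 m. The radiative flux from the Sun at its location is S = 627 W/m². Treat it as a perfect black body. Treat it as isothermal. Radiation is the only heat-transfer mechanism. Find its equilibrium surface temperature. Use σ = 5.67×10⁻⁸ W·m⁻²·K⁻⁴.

At equilibrium, absorbed power = emitted power.
Absorbing cross-section = πr² = 4.083 m²; emitting surface = 4πr² = 16.33 m² (ratio 4).
S·A_cross = εσ·A_surf·T⁴  ⇒  T⁴ = S/(4σ).
T⁴ = 1.00·627/(4·5.67×10⁻⁸) = 2.765×10⁹ K⁴.
T = (2.765×10⁹)^(1/4).

T ≈ 229 K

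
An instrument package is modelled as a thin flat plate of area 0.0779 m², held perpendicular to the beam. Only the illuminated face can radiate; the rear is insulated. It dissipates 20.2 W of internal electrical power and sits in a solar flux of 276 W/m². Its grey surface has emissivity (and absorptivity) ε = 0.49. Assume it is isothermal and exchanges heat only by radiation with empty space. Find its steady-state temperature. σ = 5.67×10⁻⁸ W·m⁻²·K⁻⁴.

At steady state, absorbed solar power + internal power = radiated power.
Absorbed: α·S·A_cross = 0.49·276·0.07790 = 10.54 W (cross-section A).
Total input = 10.54 + 20.2 = 30.74 W.
Radiated: εσ·A_surf·T⁴ with A_surf = A = 0.07790 m².
T⁴ = 30.74/(0.49·5.67×10⁻⁸·0.07790) = 1.420×10¹⁰ K⁴.

T ≈ 345 K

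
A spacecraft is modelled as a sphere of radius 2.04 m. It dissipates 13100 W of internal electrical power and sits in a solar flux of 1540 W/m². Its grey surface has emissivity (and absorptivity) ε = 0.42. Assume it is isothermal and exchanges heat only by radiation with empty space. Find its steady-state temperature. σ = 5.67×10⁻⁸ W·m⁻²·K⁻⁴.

T ≈ 363 K

At steady state, absorbed solar power + internal power = radiated power.
Absorbed: α·S·A_cross = 0.42·1540·13.07 = 8456 W (cross-section πr²).
Total input = 8456 + 13100 = 21560 W.
Radiated: εσ·A_surf·T⁴ with A_surf = 4πr² = 52.30 m².
T⁴ = 21560/(0.42·5.67×10⁻⁸·52.30) = 1.731×10¹⁰ K⁴.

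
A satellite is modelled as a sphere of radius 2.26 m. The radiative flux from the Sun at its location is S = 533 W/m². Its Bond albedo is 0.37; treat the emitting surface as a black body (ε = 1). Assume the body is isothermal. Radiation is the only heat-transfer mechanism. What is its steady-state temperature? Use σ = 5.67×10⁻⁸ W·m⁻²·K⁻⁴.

T ≈ 196 K

At equilibrium, absorbed power = emitted power.
Absorbing cross-section = πr² = 16.05 m²; emitting surface = 4πr² = 64.18 m² (ratio 4).
(1−a)S·A_cross = εσ·A_surf·T⁴  ⇒  T⁴ = (1−a)S/(4σ).
T⁴ = 0.630·533/(4·5.67×10⁻⁸) = 1.481×10⁹ K⁴.
T = (1.481×10⁹)^(1/4).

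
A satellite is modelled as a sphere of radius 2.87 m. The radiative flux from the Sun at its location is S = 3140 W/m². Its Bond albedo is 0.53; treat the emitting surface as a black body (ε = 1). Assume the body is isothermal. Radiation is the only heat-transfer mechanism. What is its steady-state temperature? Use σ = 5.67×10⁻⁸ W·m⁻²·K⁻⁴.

T ≈ 284 K

At equilibrium, absorbed power = emitted power.
Absorbing cross-section = πr² = 25.88 m²; emitting surface = 4πr² = 103.5 m² (ratio 4).
(1−a)S·A_cross = εσ·A_surf·T⁴  ⇒  T⁴ = (1−a)S/(4σ).
T⁴ = 0.470·3140/(4·5.67×10⁻⁸) = 6.507×10⁹ K⁴.
T = (6.507×10⁹)^(1/4).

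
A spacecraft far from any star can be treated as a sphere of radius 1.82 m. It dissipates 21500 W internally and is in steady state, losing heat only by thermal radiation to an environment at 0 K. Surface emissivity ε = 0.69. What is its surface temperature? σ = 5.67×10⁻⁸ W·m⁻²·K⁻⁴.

Steady state: internal power = radiated power, P = εσA T⁴.
Radiating area A = 4πr² = 41.62 m².
T⁴ = P/(εσA) = 21500/(0.69·5.67×10⁻⁸·41.62) = 1.320×10¹⁰ K⁴.
T = (1.320×10¹⁰)^(1/4).

T ≈ 339 K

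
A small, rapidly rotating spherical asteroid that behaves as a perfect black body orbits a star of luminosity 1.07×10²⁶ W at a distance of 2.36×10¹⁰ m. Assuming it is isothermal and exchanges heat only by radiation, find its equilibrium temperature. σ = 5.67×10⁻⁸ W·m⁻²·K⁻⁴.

First find the stellar flux at distance d: S = L/(4πd²) = 1.07×10²⁶/(4π·(2.36×10¹⁰)²) = 15290 W/m².
For an isothermal sphere, absorbed (1−a)S·πr² = emitted σ·4πr²·T⁴, so T⁴ = (1−a)S/(4σ).
T⁴ = 1.00·15290/(4·5.67×10⁻⁸) = 6.741×10¹⁰ K⁴.

T ≈ 510 K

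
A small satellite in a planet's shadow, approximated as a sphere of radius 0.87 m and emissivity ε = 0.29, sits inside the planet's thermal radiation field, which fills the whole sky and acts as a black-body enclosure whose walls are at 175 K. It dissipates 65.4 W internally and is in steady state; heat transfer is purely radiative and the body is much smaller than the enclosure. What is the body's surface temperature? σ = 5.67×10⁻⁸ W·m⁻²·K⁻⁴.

For a small grey body in a large enclosure, net radiated power = εσA(T⁴ − T_w⁴).
Steady state: P = εσA(T⁴ − T_w⁴) with A = 4πr² = 9.511 m².
T⁴ = P/(εσA) + T_w⁴ = 65.4/(0.29·5.67×10⁻⁸·9.511) + (175)⁴
    = 4.182×10⁸ + 9.379×10⁸ = 1.356×10⁹ K⁴.

T ≈ 192 K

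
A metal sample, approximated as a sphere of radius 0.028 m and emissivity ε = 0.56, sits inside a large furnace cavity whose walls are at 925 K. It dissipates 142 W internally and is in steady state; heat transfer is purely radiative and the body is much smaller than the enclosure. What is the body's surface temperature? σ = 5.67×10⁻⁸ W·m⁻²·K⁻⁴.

For a small grey body in a large enclosure, net radiated power = εσA(T⁴ − T_w⁴).
Steady state: P = εσA(T⁴ − T_w⁴) with A = 4πr² = 0.009852 m².
T⁴ = P/(εσA) + T_w⁴ = 142/(0.56·5.67×10⁻⁸·0.009852) + (925)⁴
    = 4.539×10¹¹ + 7.321×10¹¹ = 1.186×10¹² K⁴.

T ≈ 1040 K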